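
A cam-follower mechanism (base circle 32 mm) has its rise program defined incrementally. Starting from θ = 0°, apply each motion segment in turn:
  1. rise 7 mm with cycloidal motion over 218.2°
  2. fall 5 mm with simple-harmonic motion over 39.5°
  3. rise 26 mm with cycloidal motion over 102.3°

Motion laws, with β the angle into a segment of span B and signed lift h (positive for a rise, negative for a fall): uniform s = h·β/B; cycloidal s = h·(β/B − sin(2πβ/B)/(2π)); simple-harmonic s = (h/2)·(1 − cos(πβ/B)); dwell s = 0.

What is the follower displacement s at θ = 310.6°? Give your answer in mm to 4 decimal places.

seg 1 [0°–218.2°] cycloidal, h=7: full span → s += 7 → s = 7.0000
seg 2 [218.2°–257.7°] simple-harmonic, h=-5: full span → s += -5 → s = 2.0000
seg 3 [257.7°–360°] cycloidal, h=26: θ=310.6° here. β=52.9, B=102.3. 26·(0.5171 − sin(2π·0.5171)/(2π)) = 13.8887 → s = 15.8887

15.8887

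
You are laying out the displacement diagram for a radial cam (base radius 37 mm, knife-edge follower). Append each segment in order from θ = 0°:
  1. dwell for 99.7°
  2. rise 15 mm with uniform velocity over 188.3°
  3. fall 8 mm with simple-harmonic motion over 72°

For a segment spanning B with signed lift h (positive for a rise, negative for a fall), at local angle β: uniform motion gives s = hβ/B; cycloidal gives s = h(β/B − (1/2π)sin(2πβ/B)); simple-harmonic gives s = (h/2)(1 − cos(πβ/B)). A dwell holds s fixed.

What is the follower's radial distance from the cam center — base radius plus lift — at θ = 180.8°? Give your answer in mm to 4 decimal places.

seg 1 [0°–99.7°] dwell: s stays 0.0000
seg 2 [99.7°–288°] uniform, h=15: θ=180.8° here. β=81.1, B=188.3. 15·81.1/188.3 = 6.4604 → s = 6.4604
radial distance = base radius + s = 37 + 6.4604 = 43.4604

43.4604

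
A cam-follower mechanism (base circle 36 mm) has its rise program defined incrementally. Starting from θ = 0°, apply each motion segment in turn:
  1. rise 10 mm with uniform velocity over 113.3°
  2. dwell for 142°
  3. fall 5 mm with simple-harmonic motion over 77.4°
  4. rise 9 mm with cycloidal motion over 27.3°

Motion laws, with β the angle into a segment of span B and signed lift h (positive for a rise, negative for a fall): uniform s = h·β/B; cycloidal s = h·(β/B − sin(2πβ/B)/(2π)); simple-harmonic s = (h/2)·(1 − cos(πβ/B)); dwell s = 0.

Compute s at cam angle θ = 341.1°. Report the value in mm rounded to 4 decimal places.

seg 1 [0°–113.3°] uniform, h=10: full span → s += 10 → s = 10.0000
seg 2 [113.3°–255.3°] dwell: s stays 10.0000
seg 3 [255.3°–332.7°] simple-harmonic, h=-5: full span → s += -5 → s = 5.0000
seg 4 [332.7°–360°] cycloidal, h=9: θ=341.1° here. β=8.4, B=27.3. 9·(0.3077 − sin(2π·0.3077)/(2π)) = 1.4299 → s = 6.4299

6.4299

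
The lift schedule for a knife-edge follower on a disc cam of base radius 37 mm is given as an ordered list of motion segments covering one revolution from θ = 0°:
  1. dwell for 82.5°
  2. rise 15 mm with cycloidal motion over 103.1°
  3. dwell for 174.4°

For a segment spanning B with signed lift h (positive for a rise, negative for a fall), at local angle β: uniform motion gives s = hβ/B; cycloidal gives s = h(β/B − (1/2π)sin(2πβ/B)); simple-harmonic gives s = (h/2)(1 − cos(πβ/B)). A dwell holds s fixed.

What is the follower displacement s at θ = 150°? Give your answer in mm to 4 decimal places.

seg 1 [0°–82.5°] dwell: s stays 0.0000
seg 2 [82.5°–185.6°] cycloidal, h=15: θ=150° here. β=67.5, B=103.1. 15·(0.6547 − sin(2π·0.6547)/(2π)) = 11.7926 → s = 11.7926

11.7926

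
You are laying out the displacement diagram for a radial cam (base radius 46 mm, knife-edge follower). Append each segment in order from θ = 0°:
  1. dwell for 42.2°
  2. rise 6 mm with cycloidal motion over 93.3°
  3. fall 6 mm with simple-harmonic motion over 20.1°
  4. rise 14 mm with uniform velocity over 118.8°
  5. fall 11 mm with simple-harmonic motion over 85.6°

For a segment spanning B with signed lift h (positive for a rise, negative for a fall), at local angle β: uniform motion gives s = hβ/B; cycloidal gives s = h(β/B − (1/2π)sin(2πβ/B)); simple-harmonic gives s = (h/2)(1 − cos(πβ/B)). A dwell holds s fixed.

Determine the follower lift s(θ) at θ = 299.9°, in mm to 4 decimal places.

seg 1 [0°–42.2°] dwell: s stays 0.0000
seg 2 [42.2°–135.5°] cycloidal, h=6: full span → s += 6 → s = 6.0000
seg 3 [135.5°–155.6°] simple-harmonic, h=-6: full span → s += -6 → s = 0.0000
seg 4 [155.6°–274.4°] uniform, h=14: full span → s += 14 → s = 14.0000
seg 5 [274.4°–360°] simple-harmonic, h=-11: θ=299.9° here. β=25.5, B=85.6. -11/2·(1 − cos(π·0.2979)) = -2.2379 → s = 11.7621

11.7621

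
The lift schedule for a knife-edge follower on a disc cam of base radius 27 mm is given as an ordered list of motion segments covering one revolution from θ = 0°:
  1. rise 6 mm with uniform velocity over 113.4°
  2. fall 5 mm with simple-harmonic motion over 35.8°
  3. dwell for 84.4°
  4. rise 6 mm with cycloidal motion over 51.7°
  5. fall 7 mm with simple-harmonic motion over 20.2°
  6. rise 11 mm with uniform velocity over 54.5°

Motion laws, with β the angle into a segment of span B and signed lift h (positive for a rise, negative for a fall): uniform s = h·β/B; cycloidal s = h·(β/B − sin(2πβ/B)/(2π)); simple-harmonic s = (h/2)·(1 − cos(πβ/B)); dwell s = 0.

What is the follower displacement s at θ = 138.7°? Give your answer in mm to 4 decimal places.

seg 1 [0°–113.4°] uniform, h=6: full span → s += 6 → s = 6.0000
seg 2 [113.4°–149.2°] simple-harmonic, h=-5: θ=138.7° here. β=25.3, B=35.8. -5/2·(1 − cos(π·0.7067)) = -4.0117 → s = 1.9883

1.9883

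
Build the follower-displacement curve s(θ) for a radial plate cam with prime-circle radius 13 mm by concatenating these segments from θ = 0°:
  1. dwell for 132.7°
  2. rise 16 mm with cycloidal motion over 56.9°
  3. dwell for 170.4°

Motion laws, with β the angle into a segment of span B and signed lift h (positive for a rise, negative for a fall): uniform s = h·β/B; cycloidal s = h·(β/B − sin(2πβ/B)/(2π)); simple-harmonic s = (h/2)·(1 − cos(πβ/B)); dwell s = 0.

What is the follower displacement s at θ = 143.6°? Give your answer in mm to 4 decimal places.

seg 1 [0°–132.7°] dwell: s stays 0.0000
seg 2 [132.7°–189.6°] cycloidal, h=16: θ=143.6° here. β=10.9, B=56.9. 16·(0.1916 − sin(2π·0.1916)/(2π)) = 0.6883 → s = 0.6883

0.6883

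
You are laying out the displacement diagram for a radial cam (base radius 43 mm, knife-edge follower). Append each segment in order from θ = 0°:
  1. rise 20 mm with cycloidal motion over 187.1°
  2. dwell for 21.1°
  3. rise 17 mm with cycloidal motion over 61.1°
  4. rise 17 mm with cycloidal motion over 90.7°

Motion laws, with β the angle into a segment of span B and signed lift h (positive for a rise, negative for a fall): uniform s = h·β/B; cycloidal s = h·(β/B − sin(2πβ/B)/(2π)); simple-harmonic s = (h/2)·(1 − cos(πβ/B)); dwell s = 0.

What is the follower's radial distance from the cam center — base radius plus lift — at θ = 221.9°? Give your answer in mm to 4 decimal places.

seg 1 [0°–187.1°] cycloidal, h=20: full span → s += 20 → s = 20.0000
seg 2 [187.1°–208.2°] dwell: s stays 20.0000
seg 3 [208.2°–269.3°] cycloidal, h=17: θ=221.9° here. β=13.7, B=61.1. 17·(0.2242 − sin(2π·0.2242)/(2π)) = 1.1416 → s = 21.1416
radial distance = base radius + s = 43 + 21.1416 = 64.1416

64.1416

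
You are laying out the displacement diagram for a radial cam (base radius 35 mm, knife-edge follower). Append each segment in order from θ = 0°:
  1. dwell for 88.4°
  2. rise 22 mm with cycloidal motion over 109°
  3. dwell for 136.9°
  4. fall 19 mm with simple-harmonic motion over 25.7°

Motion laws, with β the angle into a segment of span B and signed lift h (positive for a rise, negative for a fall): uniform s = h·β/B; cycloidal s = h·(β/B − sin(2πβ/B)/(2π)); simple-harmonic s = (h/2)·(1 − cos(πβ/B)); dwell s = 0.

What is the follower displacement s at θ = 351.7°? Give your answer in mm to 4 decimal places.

seg 1 [0°–88.4°] dwell: s stays 0.0000
seg 2 [88.4°–197.4°] cycloidal, h=22: full span → s += 22 → s = 22.0000
seg 3 [197.4°–334.3°] dwell: s stays 22.0000
seg 4 [334.3°–360°] simple-harmonic, h=-19: θ=351.7° here. β=17.4, B=25.7. -19/2·(1 − cos(π·0.6770)) = -14.5156 → s = 7.4844

7.4844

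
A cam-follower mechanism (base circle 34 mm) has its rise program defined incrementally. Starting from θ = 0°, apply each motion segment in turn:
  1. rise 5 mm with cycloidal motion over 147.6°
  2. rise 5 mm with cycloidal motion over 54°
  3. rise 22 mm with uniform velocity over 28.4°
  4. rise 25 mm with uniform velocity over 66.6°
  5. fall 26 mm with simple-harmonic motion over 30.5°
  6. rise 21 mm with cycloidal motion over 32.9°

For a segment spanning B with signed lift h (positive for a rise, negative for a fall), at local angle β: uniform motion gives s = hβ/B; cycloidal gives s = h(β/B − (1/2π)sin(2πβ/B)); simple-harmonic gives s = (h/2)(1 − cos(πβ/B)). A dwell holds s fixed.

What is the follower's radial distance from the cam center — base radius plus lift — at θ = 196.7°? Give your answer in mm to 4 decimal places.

seg 1 [0°–147.6°] cycloidal, h=5: full span → s += 5 → s = 5.0000
seg 2 [147.6°–201.6°] cycloidal, h=5: θ=196.7° here. β=49.1, B=54. 5·(0.9093 − sin(2π·0.9093)/(2π)) = 4.9758 → s = 9.9758
radial distance = base radius + s = 34 + 9.9758 = 43.9758

43.9758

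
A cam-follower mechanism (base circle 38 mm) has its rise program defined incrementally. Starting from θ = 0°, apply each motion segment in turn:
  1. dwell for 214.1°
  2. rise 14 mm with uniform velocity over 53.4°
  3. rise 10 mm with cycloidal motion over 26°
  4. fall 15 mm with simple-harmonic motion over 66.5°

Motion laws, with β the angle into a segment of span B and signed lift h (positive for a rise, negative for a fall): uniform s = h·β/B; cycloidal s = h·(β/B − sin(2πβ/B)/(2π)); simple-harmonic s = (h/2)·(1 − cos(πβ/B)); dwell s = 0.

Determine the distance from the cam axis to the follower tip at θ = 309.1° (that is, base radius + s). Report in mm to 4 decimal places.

seg 1 [0°–214.1°] dwell: s stays 0.0000
seg 2 [214.1°–267.5°] uniform, h=14: full span → s += 14 → s = 14.0000
seg 3 [267.5°–293.5°] cycloidal, h=10: full span → s += 10 → s = 24.0000
seg 4 [293.5°–360°] simple-harmonic, h=-15: θ=309.1° here. β=15.6, B=66.5. -15/2·(1 − cos(π·0.2346)) = -1.9462 → s = 22.0538
radial distance = base radius + s = 38 + 22.0538 = 60.0538

60.0538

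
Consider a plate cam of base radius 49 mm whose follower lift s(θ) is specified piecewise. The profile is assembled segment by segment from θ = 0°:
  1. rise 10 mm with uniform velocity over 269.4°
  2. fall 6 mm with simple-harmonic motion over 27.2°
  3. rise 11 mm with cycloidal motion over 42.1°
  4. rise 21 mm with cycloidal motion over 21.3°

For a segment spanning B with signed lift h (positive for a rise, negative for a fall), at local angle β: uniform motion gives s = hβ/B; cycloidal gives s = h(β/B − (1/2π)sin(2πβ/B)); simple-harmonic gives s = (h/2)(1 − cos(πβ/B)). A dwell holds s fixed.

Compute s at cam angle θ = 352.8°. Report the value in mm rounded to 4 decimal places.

seg 1 [0°–269.4°] uniform, h=10: full span → s += 10 → s = 10.0000
seg 2 [269.4°–296.6°] simple-harmonic, h=-6: full span → s += -6 → s = 4.0000
seg 3 [296.6°–338.7°] cycloidal, h=11: full span → s += 11 → s = 15.0000
seg 4 [338.7°–360°] cycloidal, h=21: θ=352.8° here. β=14.1, B=21.3. 21·(0.6620 − sin(2π·0.6620)/(2π)) = 16.7453 → s = 31.7453

31.7453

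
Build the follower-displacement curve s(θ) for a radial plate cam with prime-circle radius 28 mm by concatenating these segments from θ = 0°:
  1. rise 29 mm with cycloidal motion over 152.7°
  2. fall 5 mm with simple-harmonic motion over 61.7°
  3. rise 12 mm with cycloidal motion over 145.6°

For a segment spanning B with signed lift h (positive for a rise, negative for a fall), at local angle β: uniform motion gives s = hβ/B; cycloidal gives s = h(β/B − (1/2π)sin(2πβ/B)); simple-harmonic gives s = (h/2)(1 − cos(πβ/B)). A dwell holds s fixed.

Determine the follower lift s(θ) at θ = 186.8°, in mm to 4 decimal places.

seg 1 [0°–152.7°] cycloidal, h=29: full span → s += 29 → s = 29.0000
seg 2 [152.7°–214.4°] simple-harmonic, h=-5: θ=186.8° here. β=34.1, B=61.7. -5/2·(1 − cos(π·0.5527)) = -2.9118 → s = 26.0882

26.0882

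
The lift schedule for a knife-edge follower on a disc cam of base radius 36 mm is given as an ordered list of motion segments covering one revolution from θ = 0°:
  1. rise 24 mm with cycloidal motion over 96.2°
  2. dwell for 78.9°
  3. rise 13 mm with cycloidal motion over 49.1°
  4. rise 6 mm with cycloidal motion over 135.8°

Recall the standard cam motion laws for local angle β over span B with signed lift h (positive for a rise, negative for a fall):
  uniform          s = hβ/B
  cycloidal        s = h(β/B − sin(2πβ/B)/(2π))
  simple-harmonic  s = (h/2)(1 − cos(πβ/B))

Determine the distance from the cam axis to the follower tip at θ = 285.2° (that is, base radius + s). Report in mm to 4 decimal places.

seg 1 [0°–96.2°] cycloidal, h=24: full span → s += 24 → s = 24.0000
seg 2 [96.2°–175.1°] dwell: s stays 24.0000
seg 3 [175.1°–224.2°] cycloidal, h=13: full span → s += 13 → s = 37.0000
seg 4 [224.2°–360°] cycloidal, h=6: θ=285.2° here. β=61, B=135.8. 6·(0.4492 − sin(2π·0.4492)/(2π)) = 2.3954 → s = 39.3954
radial distance = base radius + s = 36 + 39.3954 = 75.3954

75.3954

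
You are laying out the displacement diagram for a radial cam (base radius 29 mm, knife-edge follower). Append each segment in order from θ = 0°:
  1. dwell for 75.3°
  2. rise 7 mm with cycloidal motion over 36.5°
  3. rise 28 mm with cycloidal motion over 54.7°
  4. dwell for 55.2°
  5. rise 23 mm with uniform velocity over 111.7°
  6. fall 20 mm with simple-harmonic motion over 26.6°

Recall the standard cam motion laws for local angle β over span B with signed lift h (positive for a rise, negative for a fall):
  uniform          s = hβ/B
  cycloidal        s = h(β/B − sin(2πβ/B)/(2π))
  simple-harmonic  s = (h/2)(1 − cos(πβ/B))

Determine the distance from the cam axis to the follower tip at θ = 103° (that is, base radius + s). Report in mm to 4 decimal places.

seg 1 [0°–75.3°] dwell: s stays 0.0000
seg 2 [75.3°–111.8°] cycloidal, h=7: θ=103° here. β=27.7, B=36.5. 7·(0.7589 − sin(2π·0.7589)/(2π)) = 6.4247 → s = 6.4247
radial distance = base radius + s = 29 + 6.4247 = 35.4247

35.4247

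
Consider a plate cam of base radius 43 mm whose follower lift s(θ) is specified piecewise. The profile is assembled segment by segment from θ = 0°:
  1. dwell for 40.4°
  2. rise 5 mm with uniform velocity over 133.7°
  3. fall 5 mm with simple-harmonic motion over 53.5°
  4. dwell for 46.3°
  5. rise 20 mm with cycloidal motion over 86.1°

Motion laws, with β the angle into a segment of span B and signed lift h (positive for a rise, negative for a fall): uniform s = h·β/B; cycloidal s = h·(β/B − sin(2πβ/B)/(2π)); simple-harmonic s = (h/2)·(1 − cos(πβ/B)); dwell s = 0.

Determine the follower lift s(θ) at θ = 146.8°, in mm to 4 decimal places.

seg 1 [0°–40.4°] dwell: s stays 0.0000
seg 2 [40.4°–174.1°] uniform, h=5: θ=146.8° here. β=106.4, B=133.7. 5·106.4/133.7 = 3.9791 → s = 3.9791

3.9791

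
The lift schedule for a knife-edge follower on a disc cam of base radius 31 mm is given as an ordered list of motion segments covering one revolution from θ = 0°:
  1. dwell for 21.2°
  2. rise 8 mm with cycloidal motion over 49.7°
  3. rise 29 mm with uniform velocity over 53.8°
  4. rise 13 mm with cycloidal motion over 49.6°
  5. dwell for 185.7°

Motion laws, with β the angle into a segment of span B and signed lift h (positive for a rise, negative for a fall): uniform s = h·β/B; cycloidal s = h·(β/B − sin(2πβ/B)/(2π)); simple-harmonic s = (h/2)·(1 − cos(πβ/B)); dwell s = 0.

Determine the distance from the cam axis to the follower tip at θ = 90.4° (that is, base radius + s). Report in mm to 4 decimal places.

seg 1 [0°–21.2°] dwell: s stays 0.0000
seg 2 [21.2°–70.9°] cycloidal, h=8: full span → s += 8 → s = 8.0000
seg 3 [70.9°–124.7°] uniform, h=29: θ=90.4° here. β=19.5, B=53.8. 29·19.5/53.8 = 10.5112 → s = 18.5112
radial distance = base radius + s = 31 + 18.5112 = 49.5112

49.5112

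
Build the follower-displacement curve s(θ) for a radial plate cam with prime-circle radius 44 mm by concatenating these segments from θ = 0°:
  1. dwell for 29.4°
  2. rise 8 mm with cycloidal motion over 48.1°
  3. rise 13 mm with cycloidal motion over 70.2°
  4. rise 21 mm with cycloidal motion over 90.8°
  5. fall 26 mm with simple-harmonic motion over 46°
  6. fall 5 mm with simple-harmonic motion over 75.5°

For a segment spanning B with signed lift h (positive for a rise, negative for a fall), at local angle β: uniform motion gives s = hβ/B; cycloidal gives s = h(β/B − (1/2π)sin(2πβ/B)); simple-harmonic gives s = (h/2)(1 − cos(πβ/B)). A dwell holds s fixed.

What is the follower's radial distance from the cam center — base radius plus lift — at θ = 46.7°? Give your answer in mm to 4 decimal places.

seg 1 [0°–29.4°] dwell: s stays 0.0000
seg 2 [29.4°–77.5°] cycloidal, h=8: θ=46.7° here. β=17.3, B=48.1. 8·(0.3597 − sin(2π·0.3597)/(2π)) = 1.8946 → s = 1.8946
radial distance = base radius + s = 44 + 1.8946 = 45.8946

45.8946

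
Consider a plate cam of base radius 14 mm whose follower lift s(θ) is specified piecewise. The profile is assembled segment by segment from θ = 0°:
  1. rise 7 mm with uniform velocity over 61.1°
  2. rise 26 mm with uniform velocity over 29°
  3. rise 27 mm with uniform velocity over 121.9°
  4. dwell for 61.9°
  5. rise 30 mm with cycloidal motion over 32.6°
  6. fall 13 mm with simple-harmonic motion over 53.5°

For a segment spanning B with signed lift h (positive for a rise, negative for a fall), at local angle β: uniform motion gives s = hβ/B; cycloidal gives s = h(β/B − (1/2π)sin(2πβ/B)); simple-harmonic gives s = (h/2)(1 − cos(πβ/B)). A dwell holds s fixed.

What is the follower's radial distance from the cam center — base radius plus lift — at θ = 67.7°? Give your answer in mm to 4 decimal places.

seg 1 [0°–61.1°] uniform, h=7: full span → s += 7 → s = 7.0000
seg 2 [61.1°–90.1°] uniform, h=26: θ=67.7° here. β=6.6, B=29. 26·6.6/29 = 5.9172 → s = 12.9172
radial distance = base radius + s = 14 + 12.9172 = 26.9172

26.9172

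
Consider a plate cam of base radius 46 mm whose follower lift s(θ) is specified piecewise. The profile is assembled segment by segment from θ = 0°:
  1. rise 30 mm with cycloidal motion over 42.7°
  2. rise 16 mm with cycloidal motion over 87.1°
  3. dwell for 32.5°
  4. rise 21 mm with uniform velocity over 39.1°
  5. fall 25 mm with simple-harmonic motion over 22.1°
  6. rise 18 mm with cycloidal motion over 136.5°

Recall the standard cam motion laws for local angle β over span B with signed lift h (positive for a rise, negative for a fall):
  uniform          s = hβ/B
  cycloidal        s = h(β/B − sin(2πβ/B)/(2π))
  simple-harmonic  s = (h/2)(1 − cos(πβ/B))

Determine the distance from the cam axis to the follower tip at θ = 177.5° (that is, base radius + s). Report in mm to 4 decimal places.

seg 1 [0°–42.7°] cycloidal, h=30: full span → s += 30 → s = 30.0000
seg 2 [42.7°–129.8°] cycloidal, h=16: full span → s += 16 → s = 46.0000
seg 3 [129.8°–162.3°] dwell: s stays 46.0000
seg 4 [162.3°–201.4°] uniform, h=21: θ=177.5° here. β=15.2, B=39.1. 21·15.2/39.1 = 8.1637 → s = 54.1637
radial distance = base radius + s = 46 + 54.1637 = 100.1637

100.1637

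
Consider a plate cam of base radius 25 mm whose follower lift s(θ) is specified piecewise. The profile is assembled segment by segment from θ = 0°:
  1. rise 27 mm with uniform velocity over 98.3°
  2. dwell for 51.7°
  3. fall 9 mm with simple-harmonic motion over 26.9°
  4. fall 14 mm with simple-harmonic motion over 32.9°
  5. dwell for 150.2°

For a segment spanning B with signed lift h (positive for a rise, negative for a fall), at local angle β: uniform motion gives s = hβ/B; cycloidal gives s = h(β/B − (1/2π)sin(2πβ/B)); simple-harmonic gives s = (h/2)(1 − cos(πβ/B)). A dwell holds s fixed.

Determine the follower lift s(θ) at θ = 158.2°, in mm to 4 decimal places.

seg 1 [0°–98.3°] uniform, h=27: full span → s += 27 → s = 27.0000
seg 2 [98.3°–150°] dwell: s stays 27.0000
seg 3 [150°–176.9°] simple-harmonic, h=-9: θ=158.2° here. β=8.2, B=26.9. -9/2·(1 − cos(π·0.3048)) = -1.9105 → s = 25.0895

25.0895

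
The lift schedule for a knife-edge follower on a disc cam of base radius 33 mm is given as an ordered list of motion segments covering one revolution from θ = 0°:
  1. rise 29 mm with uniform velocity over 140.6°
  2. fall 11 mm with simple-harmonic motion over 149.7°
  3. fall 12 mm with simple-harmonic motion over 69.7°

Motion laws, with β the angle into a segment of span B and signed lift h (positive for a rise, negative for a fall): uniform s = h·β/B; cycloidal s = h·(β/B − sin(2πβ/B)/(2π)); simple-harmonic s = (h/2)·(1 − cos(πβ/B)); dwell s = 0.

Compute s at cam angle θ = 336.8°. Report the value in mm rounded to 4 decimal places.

seg 1 [0°–140.6°] uniform, h=29: full span → s += 29 → s = 29.0000
seg 2 [140.6°–290.3°] simple-harmonic, h=-11: full span → s += -11 → s = 18.0000
seg 3 [290.3°–360°] simple-harmonic, h=-12: θ=336.8° here. β=46.5, B=69.7. -12/2·(1 − cos(π·0.6671)) = -9.0078 → s = 8.9922

8.9922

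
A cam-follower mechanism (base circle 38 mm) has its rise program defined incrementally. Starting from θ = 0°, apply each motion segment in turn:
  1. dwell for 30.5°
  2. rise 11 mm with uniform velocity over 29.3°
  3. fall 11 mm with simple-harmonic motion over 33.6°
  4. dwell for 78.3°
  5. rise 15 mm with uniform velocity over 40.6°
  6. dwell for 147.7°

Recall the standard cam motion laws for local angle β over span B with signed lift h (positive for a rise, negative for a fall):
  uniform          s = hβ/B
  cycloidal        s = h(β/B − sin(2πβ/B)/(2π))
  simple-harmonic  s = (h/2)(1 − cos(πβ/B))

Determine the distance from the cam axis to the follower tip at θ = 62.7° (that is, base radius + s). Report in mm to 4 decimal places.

seg 1 [0°–30.5°] dwell: s stays 0.0000
seg 2 [30.5°–59.8°] uniform, h=11: full span → s += 11 → s = 11.0000
seg 3 [59.8°–93.4°] simple-harmonic, h=-11: θ=62.7° here. β=2.9, B=33.6. -11/2·(1 − cos(π·0.0863)) = -0.2009 → s = 10.7991
radial distance = base radius + s = 38 + 10.7991 = 48.7991

48.7991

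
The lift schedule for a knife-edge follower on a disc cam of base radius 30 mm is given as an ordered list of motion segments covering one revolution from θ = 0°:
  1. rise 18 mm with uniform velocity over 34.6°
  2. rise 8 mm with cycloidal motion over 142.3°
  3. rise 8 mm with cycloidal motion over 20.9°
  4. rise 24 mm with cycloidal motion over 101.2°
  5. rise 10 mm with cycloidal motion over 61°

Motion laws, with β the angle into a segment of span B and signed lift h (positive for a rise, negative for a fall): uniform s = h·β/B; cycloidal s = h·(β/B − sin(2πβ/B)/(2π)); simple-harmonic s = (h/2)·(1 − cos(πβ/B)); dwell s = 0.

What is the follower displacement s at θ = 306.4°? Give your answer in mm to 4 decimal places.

seg 1 [0°–34.6°] uniform, h=18: full span → s += 18 → s = 18.0000
seg 2 [34.6°–176.9°] cycloidal, h=8: full span → s += 8 → s = 26.0000
seg 3 [176.9°–197.8°] cycloidal, h=8: full span → s += 8 → s = 34.0000
seg 4 [197.8°–299°] cycloidal, h=24: full span → s += 24 → s = 58.0000
seg 5 [299°–360°] cycloidal, h=10: θ=306.4° here. β=7.4, B=61. 10·(0.1213 − sin(2π·0.1213)/(2π)) = 0.1141 → s = 58.1141

58.1141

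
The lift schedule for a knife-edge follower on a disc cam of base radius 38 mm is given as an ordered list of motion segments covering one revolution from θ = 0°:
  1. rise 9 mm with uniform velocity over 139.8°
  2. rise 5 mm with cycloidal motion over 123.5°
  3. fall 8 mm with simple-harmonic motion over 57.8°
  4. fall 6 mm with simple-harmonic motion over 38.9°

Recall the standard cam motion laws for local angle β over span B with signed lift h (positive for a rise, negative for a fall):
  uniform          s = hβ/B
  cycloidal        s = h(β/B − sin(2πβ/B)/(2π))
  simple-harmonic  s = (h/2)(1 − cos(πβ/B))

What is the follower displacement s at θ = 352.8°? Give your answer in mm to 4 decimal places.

seg 1 [0°–139.8°] uniform, h=9: full span → s += 9 → s = 9.0000
seg 2 [139.8°–263.3°] cycloidal, h=5: full span → s += 5 → s = 14.0000
seg 3 [263.3°–321.1°] simple-harmonic, h=-8: full span → s += -8 → s = 6.0000
seg 4 [321.1°–360°] simple-harmonic, h=-6: θ=352.8° here. β=31.7, B=38.9. -6/2·(1 − cos(π·0.8149)) = -5.5070 → s = 0.4930

0.4930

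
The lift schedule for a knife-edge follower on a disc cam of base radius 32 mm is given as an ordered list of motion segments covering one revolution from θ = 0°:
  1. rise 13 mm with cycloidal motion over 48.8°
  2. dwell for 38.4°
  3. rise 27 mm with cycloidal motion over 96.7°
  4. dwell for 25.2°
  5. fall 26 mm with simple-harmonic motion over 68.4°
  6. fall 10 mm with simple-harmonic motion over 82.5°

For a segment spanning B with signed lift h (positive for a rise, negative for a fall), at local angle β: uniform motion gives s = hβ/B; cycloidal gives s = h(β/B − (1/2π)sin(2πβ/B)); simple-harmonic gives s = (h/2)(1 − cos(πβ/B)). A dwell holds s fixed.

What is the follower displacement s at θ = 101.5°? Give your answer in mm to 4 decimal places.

seg 1 [0°–48.8°] cycloidal, h=13: full span → s += 13 → s = 13.0000
seg 2 [48.8°–87.2°] dwell: s stays 13.0000
seg 3 [87.2°–183.9°] cycloidal, h=27: θ=101.5° here. β=14.3, B=96.7. 27·(0.1479 − sin(2π·0.1479)/(2π)) = 0.5502 → s = 13.5502

13.5502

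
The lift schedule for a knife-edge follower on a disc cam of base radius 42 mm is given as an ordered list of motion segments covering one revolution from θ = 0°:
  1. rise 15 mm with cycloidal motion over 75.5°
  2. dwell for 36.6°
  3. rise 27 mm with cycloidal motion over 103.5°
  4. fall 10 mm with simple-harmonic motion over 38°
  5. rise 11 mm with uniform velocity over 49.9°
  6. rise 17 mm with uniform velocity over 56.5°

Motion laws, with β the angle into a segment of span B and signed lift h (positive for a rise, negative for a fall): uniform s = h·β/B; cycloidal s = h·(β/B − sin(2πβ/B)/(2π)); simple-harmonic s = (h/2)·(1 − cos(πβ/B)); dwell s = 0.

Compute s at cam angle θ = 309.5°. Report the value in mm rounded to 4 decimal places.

seg 1 [0°–75.5°] cycloidal, h=15: full span → s += 15 → s = 15.0000
seg 2 [75.5°–112.1°] dwell: s stays 15.0000
seg 3 [112.1°–215.6°] cycloidal, h=27: full span → s += 27 → s = 42.0000
seg 4 [215.6°–253.6°] simple-harmonic, h=-10: full span → s += -10 → s = 32.0000
seg 5 [253.6°–303.5°] uniform, h=11: full span → s += 11 → s = 43.0000
seg 6 [303.5°–360°] uniform, h=17: θ=309.5° here. β=6, B=56.5. 17·6/56.5 = 1.8053 → s = 44.8053

44.8053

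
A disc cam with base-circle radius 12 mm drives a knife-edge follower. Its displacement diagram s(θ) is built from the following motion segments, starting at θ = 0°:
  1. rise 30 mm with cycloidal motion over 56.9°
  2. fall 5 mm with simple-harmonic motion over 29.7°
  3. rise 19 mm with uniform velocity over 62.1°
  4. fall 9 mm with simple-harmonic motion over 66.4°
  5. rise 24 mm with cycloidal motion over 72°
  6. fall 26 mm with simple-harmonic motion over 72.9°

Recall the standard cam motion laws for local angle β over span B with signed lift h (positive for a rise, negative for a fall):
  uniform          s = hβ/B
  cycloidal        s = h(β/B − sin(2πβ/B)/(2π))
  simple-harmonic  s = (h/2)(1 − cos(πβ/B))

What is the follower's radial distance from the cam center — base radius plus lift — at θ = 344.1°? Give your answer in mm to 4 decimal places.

seg 1 [0°–56.9°] cycloidal, h=30: full span → s += 30 → s = 30.0000
seg 2 [56.9°–86.6°] simple-harmonic, h=-5: full span → s += -5 → s = 25.0000
seg 3 [86.6°–148.7°] uniform, h=19: full span → s += 19 → s = 44.0000
seg 4 [148.7°–215.1°] simple-harmonic, h=-9: full span → s += -9 → s = 35.0000
seg 5 [215.1°–287.1°] cycloidal, h=24: full span → s += 24 → s = 59.0000
seg 6 [287.1°–360°] simple-harmonic, h=-26: θ=344.1° here. β=57, B=72.9. -26/2·(1 − cos(π·0.7819)) = -23.0658 → s = 35.9342
radial distance = base radius + s = 12 + 35.9342 = 47.9342

47.9342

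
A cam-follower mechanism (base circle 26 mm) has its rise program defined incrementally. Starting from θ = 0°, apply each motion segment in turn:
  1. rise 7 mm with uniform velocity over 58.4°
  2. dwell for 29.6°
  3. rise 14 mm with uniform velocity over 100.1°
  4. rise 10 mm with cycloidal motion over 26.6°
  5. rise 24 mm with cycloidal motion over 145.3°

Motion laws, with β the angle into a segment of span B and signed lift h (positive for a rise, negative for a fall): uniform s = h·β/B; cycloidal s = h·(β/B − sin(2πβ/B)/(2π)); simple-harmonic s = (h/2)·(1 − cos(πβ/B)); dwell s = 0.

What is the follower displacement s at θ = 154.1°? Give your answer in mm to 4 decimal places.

seg 1 [0°–58.4°] uniform, h=7: full span → s += 7 → s = 7.0000
seg 2 [58.4°–88°] dwell: s stays 7.0000
seg 3 [88°–188.1°] uniform, h=14: θ=154.1° here. β=66.1, B=100.1. 14·66.1/100.1 = 9.2448 → s = 16.2448

16.2448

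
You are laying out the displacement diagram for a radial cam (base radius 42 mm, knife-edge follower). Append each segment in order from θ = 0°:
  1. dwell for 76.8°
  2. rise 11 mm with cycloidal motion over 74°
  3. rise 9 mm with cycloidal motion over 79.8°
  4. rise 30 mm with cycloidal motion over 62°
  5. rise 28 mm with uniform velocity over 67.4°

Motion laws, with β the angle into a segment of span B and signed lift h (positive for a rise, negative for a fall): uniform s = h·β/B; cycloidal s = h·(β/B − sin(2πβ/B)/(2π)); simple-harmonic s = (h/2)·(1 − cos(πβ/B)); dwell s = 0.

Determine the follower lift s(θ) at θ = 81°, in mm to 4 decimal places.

seg 1 [0°–76.8°] dwell: s stays 0.0000
seg 2 [76.8°–150.8°] cycloidal, h=11: θ=81° here. β=4.2, B=74. 11·(0.0568 − sin(2π·0.0568)/(2π)) = 0.0131 → s = 0.0131

0.0131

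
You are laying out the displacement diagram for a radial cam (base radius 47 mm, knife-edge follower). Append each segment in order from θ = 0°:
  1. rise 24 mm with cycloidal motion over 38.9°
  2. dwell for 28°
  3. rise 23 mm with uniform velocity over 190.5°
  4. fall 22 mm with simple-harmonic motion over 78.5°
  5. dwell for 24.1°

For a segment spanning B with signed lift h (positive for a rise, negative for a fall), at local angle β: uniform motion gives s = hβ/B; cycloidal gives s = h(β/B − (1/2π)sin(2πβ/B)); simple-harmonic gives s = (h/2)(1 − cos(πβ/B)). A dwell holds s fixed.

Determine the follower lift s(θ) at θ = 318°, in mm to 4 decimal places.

seg 1 [0°–38.9°] cycloidal, h=24: full span → s += 24 → s = 24.0000
seg 2 [38.9°–66.9°] dwell: s stays 24.0000
seg 3 [66.9°–257.4°] uniform, h=23: full span → s += 23 → s = 47.0000
seg 4 [257.4°–335.9°] simple-harmonic, h=-22: θ=318° here. β=60.6, B=78.5. -22/2·(1 − cos(π·0.7720)) = -19.2962 → s = 27.7038

27.7038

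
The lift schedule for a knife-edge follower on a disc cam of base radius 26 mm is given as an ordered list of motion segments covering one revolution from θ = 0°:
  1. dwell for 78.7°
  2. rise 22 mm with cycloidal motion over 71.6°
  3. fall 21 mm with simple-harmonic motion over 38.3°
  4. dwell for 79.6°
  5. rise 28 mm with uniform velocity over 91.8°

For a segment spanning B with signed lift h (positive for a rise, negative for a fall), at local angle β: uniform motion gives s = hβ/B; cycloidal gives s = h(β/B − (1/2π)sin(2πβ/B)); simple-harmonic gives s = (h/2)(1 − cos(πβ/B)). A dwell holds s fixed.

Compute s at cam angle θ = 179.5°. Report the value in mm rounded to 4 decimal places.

seg 1 [0°–78.7°] dwell: s stays 0.0000
seg 2 [78.7°–150.3°] cycloidal, h=22: full span → s += 22 → s = 22.0000
seg 3 [150.3°–188.6°] simple-harmonic, h=-21: θ=179.5° here. β=29.2, B=38.3. -21/2·(1 − cos(π·0.7624)) = -18.2082 → s = 3.7918

3.7918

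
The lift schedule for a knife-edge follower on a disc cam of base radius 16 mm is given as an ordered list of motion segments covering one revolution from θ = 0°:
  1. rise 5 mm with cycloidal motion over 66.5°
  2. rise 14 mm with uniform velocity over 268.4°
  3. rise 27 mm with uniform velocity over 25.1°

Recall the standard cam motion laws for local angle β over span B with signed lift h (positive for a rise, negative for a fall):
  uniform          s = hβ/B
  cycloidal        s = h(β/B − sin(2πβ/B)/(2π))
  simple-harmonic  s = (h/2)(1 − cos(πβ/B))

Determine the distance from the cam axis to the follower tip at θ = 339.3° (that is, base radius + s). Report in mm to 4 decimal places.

seg 1 [0°–66.5°] cycloidal, h=5: full span → s += 5 → s = 5.0000
seg 2 [66.5°–334.9°] uniform, h=14: full span → s += 14 → s = 19.0000
seg 3 [334.9°–360°] uniform, h=27: θ=339.3° here. β=4.4, B=25.1. 27·4.4/25.1 = 4.7331 → s = 23.7331
radial distance = base radius + s = 16 + 23.7331 = 39.7331

39.7331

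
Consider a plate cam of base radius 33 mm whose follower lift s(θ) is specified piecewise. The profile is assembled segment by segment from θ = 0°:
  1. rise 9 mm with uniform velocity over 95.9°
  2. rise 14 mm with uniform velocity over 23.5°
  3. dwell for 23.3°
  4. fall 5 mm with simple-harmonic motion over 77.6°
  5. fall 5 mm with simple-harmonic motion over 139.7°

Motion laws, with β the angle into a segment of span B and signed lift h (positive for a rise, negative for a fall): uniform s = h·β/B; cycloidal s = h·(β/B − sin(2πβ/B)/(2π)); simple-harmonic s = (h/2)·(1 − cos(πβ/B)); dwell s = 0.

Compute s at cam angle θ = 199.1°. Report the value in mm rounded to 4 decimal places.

seg 1 [0°–95.9°] uniform, h=9: full span → s += 9 → s = 9.0000
seg 2 [95.9°–119.4°] uniform, h=14: full span → s += 14 → s = 23.0000
seg 3 [119.4°–142.7°] dwell: s stays 23.0000
seg 4 [142.7°–220.3°] simple-harmonic, h=-5: θ=199.1° here. β=56.4, B=77.6. -5/2·(1 − cos(π·0.7268)) = -4.1344 → s = 18.8656

18.8656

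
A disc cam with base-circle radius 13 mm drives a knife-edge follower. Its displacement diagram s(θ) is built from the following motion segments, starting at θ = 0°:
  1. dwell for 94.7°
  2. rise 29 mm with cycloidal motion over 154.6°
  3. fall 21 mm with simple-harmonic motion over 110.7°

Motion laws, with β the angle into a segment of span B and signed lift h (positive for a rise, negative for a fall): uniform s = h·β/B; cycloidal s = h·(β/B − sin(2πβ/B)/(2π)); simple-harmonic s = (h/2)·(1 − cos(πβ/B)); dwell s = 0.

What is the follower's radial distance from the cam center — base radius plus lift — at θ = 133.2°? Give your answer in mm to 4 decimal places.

seg 1 [0°–94.7°] dwell: s stays 0.0000
seg 2 [94.7°–249.3°] cycloidal, h=29: θ=133.2° here. β=38.5, B=154.6. 29·(0.2490 − sin(2π·0.2490)/(2π)) = 2.6065 → s = 2.6065
radial distance = base radius + s = 13 + 2.6065 = 15.6065

15.6065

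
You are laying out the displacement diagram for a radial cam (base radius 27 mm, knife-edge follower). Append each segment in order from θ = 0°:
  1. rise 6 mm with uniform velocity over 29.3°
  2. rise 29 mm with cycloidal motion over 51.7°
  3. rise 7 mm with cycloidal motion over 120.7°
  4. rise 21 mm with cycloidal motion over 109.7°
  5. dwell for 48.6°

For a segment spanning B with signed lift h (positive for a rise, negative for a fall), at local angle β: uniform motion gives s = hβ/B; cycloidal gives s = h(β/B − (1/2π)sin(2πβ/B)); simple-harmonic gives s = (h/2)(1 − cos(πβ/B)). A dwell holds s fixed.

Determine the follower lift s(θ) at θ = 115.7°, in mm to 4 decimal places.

seg 1 [0°–29.3°] uniform, h=6: full span → s += 6 → s = 6.0000
seg 2 [29.3°–81°] cycloidal, h=29: full span → s += 29 → s = 35.0000
seg 3 [81°–201.7°] cycloidal, h=7: θ=115.7° here. β=34.7, B=120.7. 7·(0.2875 − sin(2π·0.2875)/(2π)) = 0.9291 → s = 35.9291

35.9291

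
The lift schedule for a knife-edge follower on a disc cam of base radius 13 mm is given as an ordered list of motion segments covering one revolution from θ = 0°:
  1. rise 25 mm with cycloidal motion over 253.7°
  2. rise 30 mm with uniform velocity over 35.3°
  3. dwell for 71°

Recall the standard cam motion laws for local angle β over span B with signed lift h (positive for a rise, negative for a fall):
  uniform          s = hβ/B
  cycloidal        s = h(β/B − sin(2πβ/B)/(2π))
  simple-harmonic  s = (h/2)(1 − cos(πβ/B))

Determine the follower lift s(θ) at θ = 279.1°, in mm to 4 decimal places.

seg 1 [0°–253.7°] cycloidal, h=25: full span → s += 25 → s = 25.0000
seg 2 [253.7°–289°] uniform, h=30: θ=279.1° here. β=25.4, B=35.3. 30·25.4/35.3 = 21.5864 → s = 46.5864

46.5864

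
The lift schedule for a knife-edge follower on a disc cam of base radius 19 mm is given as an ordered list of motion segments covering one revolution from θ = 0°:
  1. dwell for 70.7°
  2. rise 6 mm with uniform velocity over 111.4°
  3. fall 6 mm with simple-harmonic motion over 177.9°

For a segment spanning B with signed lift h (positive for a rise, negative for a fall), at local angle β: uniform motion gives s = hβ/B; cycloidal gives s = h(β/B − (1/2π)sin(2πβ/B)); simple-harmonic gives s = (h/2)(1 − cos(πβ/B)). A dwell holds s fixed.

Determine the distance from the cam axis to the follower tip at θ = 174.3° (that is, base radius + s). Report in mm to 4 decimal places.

seg 1 [0°–70.7°] dwell: s stays 0.0000
seg 2 [70.7°–182.1°] uniform, h=6: θ=174.3° here. β=103.6, B=111.4. 6·103.6/111.4 = 5.5799 → s = 5.5799
radial distance = base radius + s = 19 + 5.5799 = 24.5799

24.5799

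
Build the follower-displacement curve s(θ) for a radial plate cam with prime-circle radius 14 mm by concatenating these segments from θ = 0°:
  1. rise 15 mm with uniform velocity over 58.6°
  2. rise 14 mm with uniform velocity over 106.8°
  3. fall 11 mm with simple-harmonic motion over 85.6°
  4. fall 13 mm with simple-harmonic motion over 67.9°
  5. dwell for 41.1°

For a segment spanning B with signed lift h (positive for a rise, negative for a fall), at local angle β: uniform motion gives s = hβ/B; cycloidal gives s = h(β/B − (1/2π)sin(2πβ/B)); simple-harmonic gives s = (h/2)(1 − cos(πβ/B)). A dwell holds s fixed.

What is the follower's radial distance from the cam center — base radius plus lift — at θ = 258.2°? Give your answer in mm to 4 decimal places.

seg 1 [0°–58.6°] uniform, h=15: full span → s += 15 → s = 15.0000
seg 2 [58.6°–165.4°] uniform, h=14: full span → s += 14 → s = 29.0000
seg 3 [165.4°–251°] simple-harmonic, h=-11: full span → s += -11 → s = 18.0000
seg 4 [251°–318.9°] simple-harmonic, h=-13: θ=258.2° here. β=7.2, B=67.9. -13/2·(1 − cos(π·0.1060)) = -0.3573 → s = 17.6427
radial distance = base radius + s = 14 + 17.6427 = 31.6427

31.6427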